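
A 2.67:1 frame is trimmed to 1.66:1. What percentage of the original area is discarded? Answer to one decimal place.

37.8%

Going from 2.67:1 to 1.66:1 means cutting width while keeping height.
Area ratio = (1.660)/(2.670) = 62.17%; the remaining 37.83% is cropped out.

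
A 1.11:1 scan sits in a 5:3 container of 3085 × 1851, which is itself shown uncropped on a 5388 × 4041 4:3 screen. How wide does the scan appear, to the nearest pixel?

Inside the 3085×1851 canvas the scan is height-limited at 2054.61 × 1851.00.
Second fit — the 5:3 canvas into 5388×4041 spans the width: 5388.00 × 3232.80 (×1.7465 from 3085×1851).
Applying the same ×1.7465: 2054.61 → 3588.41.

3588 px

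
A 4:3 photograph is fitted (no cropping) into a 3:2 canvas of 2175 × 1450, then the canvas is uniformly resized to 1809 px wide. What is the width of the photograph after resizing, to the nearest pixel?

1608 px

Fitted into 2175×1450, the photograph spans the height; its width is 1450 × 4/3 ≈ 1933.33 px.
Scaling 2175 → 1809 is ×0.8317, so the width becomes 1933.33 × 0.8317 ≈ 1608.00 px.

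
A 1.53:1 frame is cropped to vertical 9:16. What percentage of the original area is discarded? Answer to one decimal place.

63.2%

vertical 9:16 is narrower than 1.53:1, so the crop keeps the full height and trims the width.
Area ratio = (0.562)/(1.530) = 36.76%; the remaining 63.24% is cropped out.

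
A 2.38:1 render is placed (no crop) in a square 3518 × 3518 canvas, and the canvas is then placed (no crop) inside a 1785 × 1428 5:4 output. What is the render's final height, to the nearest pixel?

First fit — 2.38:1 into 3518×3518 spans the width: 3518.00 × 1478.15.
square in 1785×1428: fills the height, so the intermediate becomes 1428.00 × 1428.00 — a scale of ×0.4059.
Applying the same ×0.4059: 1478.15 → 600.00.

600 px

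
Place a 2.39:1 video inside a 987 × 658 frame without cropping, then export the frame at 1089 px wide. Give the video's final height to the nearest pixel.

456 px

In the 987×658 frame the video fills the width: height = 987 / 2.390 ≈ 412.97 px.
Resizing to 1089 px wide multiplies everything by 1.1033: 412.97 → 455.65 px.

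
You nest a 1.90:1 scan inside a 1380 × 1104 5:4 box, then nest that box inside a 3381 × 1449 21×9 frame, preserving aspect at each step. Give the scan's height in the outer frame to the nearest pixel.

1.90:1 in 1380×1104: fills the width, so the scan is 1380.00 × 726.32.
The 5:4 canvas is height-limited in 3381×1449, giving 1811.25 × 1449.00; scale factor 1.3125.
So the scan's height is 726.32 × 1.3125 ≈ 953.29.

953 px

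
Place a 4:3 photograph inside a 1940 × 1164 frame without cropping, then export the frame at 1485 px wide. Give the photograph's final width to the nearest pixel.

At 1940×1164 the photograph is height-limited, so width = 1164 × 4/3 ≈ 1552.00 px.
The frame scales by 1485/1940 = 0.7655; 1552.00 × 0.7655 ≈ 1188.00 px.

1188 px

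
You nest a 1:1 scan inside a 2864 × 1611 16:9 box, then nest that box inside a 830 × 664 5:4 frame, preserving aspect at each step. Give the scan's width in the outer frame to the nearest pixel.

1:1 in 2864×1611: fills the height, so the scan is 1611.00 × 1611.00.
Second fit — the 16:9 canvas into 830×664 spans the width: 830.00 × 466.88 (×0.2898 from 2864×1611).
Applying the same ×0.2898: 1611.00 → 466.88.

467 px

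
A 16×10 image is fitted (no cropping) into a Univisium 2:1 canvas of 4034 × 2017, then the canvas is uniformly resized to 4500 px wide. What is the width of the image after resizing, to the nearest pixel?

3600 px

Fitted into 4034×2017, the image spans the height; its width is 2017 × 16/10 ≈ 3227.20 px.
Scaling 4034 → 4500 is ×1.1155, so the width becomes 3227.20 × 1.1155 ≈ 3600.00 px.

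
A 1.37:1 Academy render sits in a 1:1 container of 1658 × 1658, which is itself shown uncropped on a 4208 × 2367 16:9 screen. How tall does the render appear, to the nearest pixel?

1728 px

Inside the 1658×1658 canvas the render is width-limited at 1658.00 × 1210.22.
Second fit — the 1:1 canvas into 4208×2367 spans the height: 2367.00 × 2367.00 (×1.4276 from 1658×1658).
The render scales with it: height 1210.22 × 1.4276 ≈ 1727.74.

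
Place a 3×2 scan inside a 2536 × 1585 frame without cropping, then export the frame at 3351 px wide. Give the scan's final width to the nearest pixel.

Fitted into 2536×1585, the scan spans the height; its width is 1585 × 3/2 ≈ 2377.50 px.
Resizing to 3351 px wide multiplies everything by 1.3214: 2377.50 → 3141.56 px.

3142 px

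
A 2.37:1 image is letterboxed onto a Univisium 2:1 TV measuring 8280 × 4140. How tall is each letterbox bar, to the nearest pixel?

2.37:1 is wider than Univisium 2:1, so it spans the full width.
That makes the image 3493.67 px tall (8280 / 2.370).
4140 − 3493.67 = 646.33 px of bars (323.16 each).

323 px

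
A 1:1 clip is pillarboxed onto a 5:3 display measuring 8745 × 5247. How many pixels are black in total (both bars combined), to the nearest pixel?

18354006 pixels

1:1 is narrower than 5:3, so it spans the full height.
The clip is 5247 × 1/1 ≈ 5247.0000 px wide.
Leftover width: 8745 − 5247.0000 = 3498.0000 px.
That's 3498.0000 × 5247 ≈ 18354006 black pixels.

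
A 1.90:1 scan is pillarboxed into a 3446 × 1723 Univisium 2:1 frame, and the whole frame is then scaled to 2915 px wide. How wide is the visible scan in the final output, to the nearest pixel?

In the 3446×1723 frame the scan fills the height: width = 1723 × 1.900 ≈ 3273.70 px.
The frame scales by 2915/3446 = 0.8459; 3273.70 × 0.8459 ≈ 2769.25 px.

2769 px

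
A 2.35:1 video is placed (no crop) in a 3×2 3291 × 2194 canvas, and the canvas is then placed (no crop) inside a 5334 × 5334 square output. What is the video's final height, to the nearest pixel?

Inside the 3291×2194 canvas the video is width-limited at 3291.00 × 1400.43.
Second fit — the 3×2 canvas into 5334×5334 spans the width: 5334.00 × 3556.00 (×1.6208 from 3291×2194).
So the video's height is 1400.43 × 1.6208 ≈ 2269.79.

2270 px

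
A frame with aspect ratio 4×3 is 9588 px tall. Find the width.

Width = 9588 / 3 × 4 = 12784.

12784 px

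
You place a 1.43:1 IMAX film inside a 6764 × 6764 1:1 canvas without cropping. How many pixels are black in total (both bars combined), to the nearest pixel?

1.43:1 IMAX (1.430) > 1:1 (1.000), so the film fills the width.
That makes the image 4730.0699 px tall (6764 / 1.430).
6764 − 4730.0699 = 2033.9301 px of bars.
That's 2033.9301 × 6764 ≈ 13757503 black pixels.

13757503 pixels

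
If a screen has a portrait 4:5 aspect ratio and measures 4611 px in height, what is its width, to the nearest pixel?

4611·4/5 = 3688.80.

3689 px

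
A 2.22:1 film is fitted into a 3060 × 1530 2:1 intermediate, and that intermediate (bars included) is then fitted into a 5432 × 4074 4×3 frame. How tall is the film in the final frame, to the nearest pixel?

2447 px

First fit — 2.22:1 into 3060×1530 spans the width: 3060.00 × 1378.38.
Second fit — the 2:1 canvas into 5432×4074 spans the width: 5432.00 × 2716.00 (×1.7752 from 3060×1530).
Applying the same ×1.7752: 1378.38 → 2446.85.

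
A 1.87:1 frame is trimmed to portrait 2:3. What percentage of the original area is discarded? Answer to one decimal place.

64.3%

The height stays; only width is cut (since portrait 2:3 is narrower than 1.87:1).
(0.667)/(1.870) ≈ 0.357 of the area survives, leaving 64.35% discarded.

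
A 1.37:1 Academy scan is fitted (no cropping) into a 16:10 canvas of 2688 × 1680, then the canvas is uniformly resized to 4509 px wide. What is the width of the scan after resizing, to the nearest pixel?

In the 2688×1680 frame the scan fills the height: width = 1680 × 1.370 ≈ 2301.60 px.
The frame scales by 4509/2688 = 1.6775; 2301.60 × 1.6775 ≈ 3860.83 px.

3861 px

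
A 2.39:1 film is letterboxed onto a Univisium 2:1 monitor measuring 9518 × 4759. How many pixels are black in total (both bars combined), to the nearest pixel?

Since 2.390 > 2.000, the film is width-limited.
That makes the image 3982.4268 px tall (9518 / 2.390).
Leftover height: 4759 − 3982.4268 = 776.5732 px.
Across the 9518-px span: 776.5732 × 9518 ≈ 7391424 px.

7391424 pixels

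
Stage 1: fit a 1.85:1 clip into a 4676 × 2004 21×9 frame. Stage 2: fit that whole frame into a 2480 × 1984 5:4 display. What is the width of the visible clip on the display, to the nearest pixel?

1966 px

1.85:1 in 4676×2004: fills the height, so the clip is 3707.40 × 2004.00.
21×9 in 2480×1984: fills the width, so the intermediate becomes 2480.00 × 1062.86 — a scale of ×0.5304.
The clip scales with it: width 3707.40 × 0.5304 ≈ 1966.29.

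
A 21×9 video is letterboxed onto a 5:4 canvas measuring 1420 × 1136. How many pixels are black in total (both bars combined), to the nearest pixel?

21×9 (2.333) > 5:4 (1.250), so the video fills the width.
The video is 1420 × 9/21 ≈ 608.5714 px tall.
Leftover height: 1136 − 608.5714 = 527.4286 px.
Across the 1420-px span: 527.4286 × 1420 ≈ 748949 px.

748949 pixels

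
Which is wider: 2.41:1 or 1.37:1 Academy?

2.41 and 1.37; 2.41 > 1.37.

2.41:1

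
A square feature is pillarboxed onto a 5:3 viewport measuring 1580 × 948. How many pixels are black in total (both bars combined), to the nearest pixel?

599136 pixels

Since 1.000 < 1.667, the feature is height-limited.
That makes the image 948.0000 px wide (948 × 1/1).
1580 − 948.0000 = 632.0000 px of bars.
That's 632.0000 × 948 ≈ 599136 black pixels.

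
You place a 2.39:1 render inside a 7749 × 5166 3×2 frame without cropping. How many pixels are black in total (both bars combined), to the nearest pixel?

2.39:1 is wider than 3×2, so it spans the full width.
Content height = 7749 / 2.390 ≈ 3242.2594 px.
5166 − 3242.2594 = 1923.7406 px of bars.
That's 1923.7406 × 7749 ≈ 14907066 black pixels.

14907066 pixels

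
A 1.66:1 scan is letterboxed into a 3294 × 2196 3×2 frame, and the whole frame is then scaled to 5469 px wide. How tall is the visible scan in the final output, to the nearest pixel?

3295 px

Fitted into 3294×2196, the scan spans the width; its height is 3294 / 1.660 ≈ 1984.34 px.
Scaling 3294 → 5469 is ×1.6603, so the height becomes 1984.34 × 1.6603 ≈ 3294.58 px.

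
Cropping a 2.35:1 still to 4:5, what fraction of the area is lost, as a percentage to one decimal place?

4:5 is narrower than 2.35:1, so the crop keeps the full height and trims the width.
(0.800)/(2.350) ≈ 0.340 of the area survives, leaving 65.96% discarded.

66.0%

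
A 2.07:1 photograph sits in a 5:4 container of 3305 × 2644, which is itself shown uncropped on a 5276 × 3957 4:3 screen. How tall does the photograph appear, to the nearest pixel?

2.07:1 in 3305×2644: fills the width, so the photograph is 3305.00 × 1596.62.
5:4 in 5276×3957: fills the height, so the intermediate becomes 4946.25 × 3957.00 — a scale of ×1.4966.
So the photograph's height is 1596.62 × 1.4966 ≈ 2389.49.

2389 px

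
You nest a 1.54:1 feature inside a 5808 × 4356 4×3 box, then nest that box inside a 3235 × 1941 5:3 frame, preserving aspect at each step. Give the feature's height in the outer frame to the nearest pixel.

First fit — 1.54:1 into 5808×4356 spans the width: 5808.00 × 3771.43.
4×3 in 3235×1941: fills the height, so the intermediate becomes 2588.00 × 1941.00 — a scale of ×0.4456.
Applying the same ×0.4456: 3771.43 → 1680.52.

1681 px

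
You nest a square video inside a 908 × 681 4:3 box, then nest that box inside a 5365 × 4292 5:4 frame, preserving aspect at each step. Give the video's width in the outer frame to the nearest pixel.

4024 px

First fit — square into 908×681 spans the height: 681.00 × 681.00.
Second fit — the 4:3 canvas into 5365×4292 spans the width: 5365.00 × 4023.75 (×5.9086 from 908×681).
Applying the same ×5.9086: 681.00 → 4023.75.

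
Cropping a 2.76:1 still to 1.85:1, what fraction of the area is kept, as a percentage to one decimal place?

67.0%

The height stays; only width is cut (since 1.85:1 is narrower than 2.76:1).
Fraction kept = (1.850)/(2.760) ≈ 67.03%.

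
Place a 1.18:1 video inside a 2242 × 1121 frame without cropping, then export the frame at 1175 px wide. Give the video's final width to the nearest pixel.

At 2242×1121 the video is height-limited, so width = 1121 × 1.180 ≈ 1322.78 px.
The frame scales by 1175/2242 = 0.5241; 1322.78 × 0.5241 ≈ 693.25 px.

693 px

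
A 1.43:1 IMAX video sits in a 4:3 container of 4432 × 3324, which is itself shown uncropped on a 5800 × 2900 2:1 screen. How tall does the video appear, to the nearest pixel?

2704 px

Inside the 4432×3324 canvas the video is width-limited at 4432.00 × 3099.30.
4:3 in 5800×2900: fills the height, so the intermediate becomes 3866.67 × 2900.00 — a scale of ×0.8724.
Applying the same ×0.8724: 3099.30 → 2703.96.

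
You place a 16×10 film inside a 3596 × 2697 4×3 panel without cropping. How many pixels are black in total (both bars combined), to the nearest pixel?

1616402 pixels

16×10 is wider than 4×3, so it spans the full width.
The film is 3596 × 10/16 ≈ 2247.5000 px tall.
Leftover height: 2697 − 2247.5000 = 449.5000 px.
That's 449.5000 × 3596 ≈ 1616402 black pixels.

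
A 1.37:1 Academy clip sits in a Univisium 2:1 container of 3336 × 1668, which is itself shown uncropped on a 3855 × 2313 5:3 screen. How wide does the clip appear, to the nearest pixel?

2641 px

Inside the 3336×1668 canvas the clip is height-limited at 2285.16 × 1668.00.
Second fit — the Univisium 2:1 canvas into 3855×2313 spans the width: 3855.00 × 1927.50 (×1.1556 from 3336×1668).
The clip scales with it: width 2285.16 × 1.1556 ≈ 2640.68.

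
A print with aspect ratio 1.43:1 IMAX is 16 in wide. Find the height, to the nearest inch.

11 in

Height = 16 / 1.430 = 11.19.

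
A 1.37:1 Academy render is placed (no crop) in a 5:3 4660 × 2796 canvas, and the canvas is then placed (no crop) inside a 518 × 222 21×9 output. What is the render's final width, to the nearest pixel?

1.37:1 Academy in 4660×2796: fills the height, so the render is 3830.52 × 2796.00.
The 5:3 canvas is height-limited in 518×222, giving 370.00 × 222.00; scale factor 0.0794.
The render scales with it: width 3830.52 × 0.0794 ≈ 304.14.

304 px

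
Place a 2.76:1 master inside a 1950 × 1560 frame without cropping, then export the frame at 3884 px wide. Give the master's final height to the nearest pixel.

In the 1950×1560 frame the master fills the width: height = 1950 / 2.760 ≈ 706.52 px.
Resizing to 3884 px wide multiplies everything by 1.9918: 706.52 → 1407.25 px.

1407 px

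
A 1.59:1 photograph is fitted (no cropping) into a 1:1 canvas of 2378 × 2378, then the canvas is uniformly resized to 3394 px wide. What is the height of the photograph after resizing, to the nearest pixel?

2135 px

In the 2378×2378 frame the photograph fills the width: height = 2378 / 1.590 ≈ 1495.60 px.
Scaling 2378 → 3394 is ×1.4272, so the height becomes 1495.60 × 1.4272 ≈ 2134.59 px.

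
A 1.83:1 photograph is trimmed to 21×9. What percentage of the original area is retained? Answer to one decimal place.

78.4%

Going from 1.83:1 to 21×9 means cutting height while keeping width.
Fraction kept = (1.830)/(2.333) ≈ 78.43%.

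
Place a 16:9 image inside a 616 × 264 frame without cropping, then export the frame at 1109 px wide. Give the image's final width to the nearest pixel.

In the 616×264 frame the image fills the height: width = 264 × 16/9 ≈ 469.33 px.
The frame scales by 1109/616 = 1.8003; 469.33 × 1.8003 ≈ 844.95 px.

845 px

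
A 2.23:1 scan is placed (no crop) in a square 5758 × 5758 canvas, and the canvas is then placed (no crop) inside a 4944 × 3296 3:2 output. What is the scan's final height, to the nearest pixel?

First fit — 2.23:1 into 5758×5758 spans the width: 5758.00 × 2582.06.
The square canvas is height-limited in 4944×3296, giving 3296.00 × 3296.00; scale factor 0.5724.
Applying the same ×0.5724: 2582.06 → 1478.03.

1478 px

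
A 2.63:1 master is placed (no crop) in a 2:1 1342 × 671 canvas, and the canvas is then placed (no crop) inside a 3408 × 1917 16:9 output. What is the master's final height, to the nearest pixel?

First fit — 2.63:1 into 1342×671 spans the width: 1342.00 × 510.27.
2:1 in 3408×1917: fills the width, so the intermediate becomes 3408.00 × 1704.00 — a scale of ×2.5395.
So the master's height is 510.27 × 2.5395 ≈ 1295.82.

1296 px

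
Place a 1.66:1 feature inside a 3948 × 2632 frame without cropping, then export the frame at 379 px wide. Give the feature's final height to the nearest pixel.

228 px

In the 3948×2632 frame the feature fills the width: height = 3948 / 1.660 ≈ 2378.31 px.
Resizing to 379 px wide multiplies everything by 0.0960: 2378.31 → 228.31 px.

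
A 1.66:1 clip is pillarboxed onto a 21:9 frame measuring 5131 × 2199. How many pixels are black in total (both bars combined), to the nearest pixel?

1.66:1 (1.660) < 21:9 (2.333), so the clip fills the height.
The clip is 2199 × 1.660 ≈ 3650.3400 px wide.
Black = 5131 − 3650.3400 = 1480.6600 px.
That's 1480.6600 × 2199 ≈ 3255971 black pixels.

3255971 pixels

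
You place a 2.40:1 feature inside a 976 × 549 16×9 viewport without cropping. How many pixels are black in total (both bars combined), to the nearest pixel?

2.40:1 is wider than 16×9, so it spans the full width.
That makes the image 406.6667 px tall (976 / 2.400).
549 − 406.6667 = 142.3333 px of bars.
Across the 976-px span: 142.3333 × 976 ≈ 138917 px.

138917 pixels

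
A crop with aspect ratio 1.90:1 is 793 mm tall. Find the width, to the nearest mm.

793 × 1.900 = 1506.70.

1507 mm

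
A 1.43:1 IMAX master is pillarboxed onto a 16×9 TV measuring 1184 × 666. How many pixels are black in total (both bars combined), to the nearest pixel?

1.43:1 IMAX (1.430) < 16×9 (1.778), so the master fills the height.
That makes the image 952.3800 px wide (666 × 1.430).
Leftover width: 1184 − 952.3800 = 231.6200 px.
Bar area = 231.6200 × 666 ≈ 154259 px.

154259 pixels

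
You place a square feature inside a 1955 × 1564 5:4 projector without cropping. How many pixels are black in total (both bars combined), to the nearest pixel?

square is narrower than 5:4, so it spans the full height.
Content width = 1564 × 1/1 ≈ 1564.0000 px.
Leftover width: 1955 − 1564.0000 = 391.0000 px.
That's 391.0000 × 1564 ≈ 611524 black pixels.

611524 pixels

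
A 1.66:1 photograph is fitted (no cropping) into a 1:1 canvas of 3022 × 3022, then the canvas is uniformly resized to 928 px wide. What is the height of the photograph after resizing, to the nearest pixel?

559 px

At 3022×3022 the photograph is width-limited, so height = 3022 / 1.660 ≈ 1820.48 px.
Scaling 3022 → 928 is ×0.3071, so the height becomes 1820.48 × 0.3071 ≈ 559.04 px.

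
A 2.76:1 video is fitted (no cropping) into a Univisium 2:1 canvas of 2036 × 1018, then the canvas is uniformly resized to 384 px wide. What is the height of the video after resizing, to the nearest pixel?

139 px

In the 2036×1018 frame the video fills the width: height = 2036 / 2.760 ≈ 737.68 px.
The frame scales by 384/2036 = 0.1886; 737.68 × 0.1886 ≈ 139.13 px.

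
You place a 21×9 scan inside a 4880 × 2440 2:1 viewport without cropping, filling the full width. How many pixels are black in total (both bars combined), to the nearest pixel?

Content height = 4880 × 9/21 ≈ 2091.4286 px.
Leftover height: 2440 − 2091.4286 = 348.5714 px.
Across the 4880-px span: 348.5714 × 4880 ≈ 1701029 px.

1701029 pixels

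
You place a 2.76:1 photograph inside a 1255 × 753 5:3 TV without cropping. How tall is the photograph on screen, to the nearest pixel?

455 px

2.76:1 (2.760) > 5:3 (1.667), so the photograph fills the width.
The photograph is 1255 / 2.760 ≈ 454.71 px tall.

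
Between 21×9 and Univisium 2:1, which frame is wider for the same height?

21×9 = 2.333 and Univisium 2:1 = 2; 2.333 > 2.

21×9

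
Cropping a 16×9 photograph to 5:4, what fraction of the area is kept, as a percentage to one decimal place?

70.3%

5:4 is narrower than 16×9, so the crop keeps the full height and trims the width.
Area ratio = (1.250)/(1.778) = 70.31% retained.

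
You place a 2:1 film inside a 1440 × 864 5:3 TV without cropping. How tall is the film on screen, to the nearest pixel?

720 px

2:1 (2.000) > 5:3 (1.667), so the film fills the width.
That makes the image 720.00 px tall (1440 × 1/2).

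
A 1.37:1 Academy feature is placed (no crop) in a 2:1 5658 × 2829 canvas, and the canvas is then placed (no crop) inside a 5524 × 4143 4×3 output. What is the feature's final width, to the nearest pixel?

3784 px

Inside the 5658×2829 canvas the feature is height-limited at 3875.73 × 2829.00.
The 2:1 canvas is width-limited in 5524×4143, giving 5524.00 × 2762.00; scale factor 0.9763.
So the feature's width is 3875.73 × 0.9763 ≈ 3783.94.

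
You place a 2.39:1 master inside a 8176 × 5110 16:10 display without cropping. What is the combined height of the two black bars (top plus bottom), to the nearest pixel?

2.39:1 (2.390) > 16:10 (1.600), so the master fills the width.
The master is 8176 / 2.390 ≈ 3420.92 px tall.
Leftover height: 5110 − 3420.92 = 1689.08 px.

1689 px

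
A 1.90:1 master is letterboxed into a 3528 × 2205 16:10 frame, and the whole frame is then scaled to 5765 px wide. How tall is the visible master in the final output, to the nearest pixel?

Fitted into 3528×2205, the master spans the width; its height is 3528 / 1.900 ≈ 1856.84 px.
The frame scales by 5765/3528 = 1.6341; 1856.84 × 1.6341 ≈ 3034.21 px.

3034 px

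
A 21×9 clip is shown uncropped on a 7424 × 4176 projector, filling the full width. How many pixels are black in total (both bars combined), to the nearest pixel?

7381577 pixels

Content height = 7424 × 9/21 ≈ 3181.7143 px.
4176 − 3181.7143 = 994.2857 px of bars.
That's 994.2857 × 7424 ≈ 7381577 black pixels.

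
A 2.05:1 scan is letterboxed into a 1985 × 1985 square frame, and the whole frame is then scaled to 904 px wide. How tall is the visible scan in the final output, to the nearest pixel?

441 px

In the 1985×1985 frame the scan fills the width: height = 1985 / 2.050 ≈ 968.29 px.
Scaling 1985 → 904 is ×0.4554, so the height becomes 968.29 × 0.4554 ≈ 440.98 px.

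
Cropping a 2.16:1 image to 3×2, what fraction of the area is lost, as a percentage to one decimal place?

30.6%

3×2 is narrower than 2.16:1, so the crop keeps the full height and trims the width.
Fraction kept = (1.500)/(2.160) ≈ 69.44%, so 30.56% is lost.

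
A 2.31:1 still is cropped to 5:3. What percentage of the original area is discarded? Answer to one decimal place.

27.8%

Going from 2.31:1 to 5:3 means cutting width while keeping height.
Area ratio = (1.667)/(2.310) = 72.15%; the remaining 27.85% is cropped out.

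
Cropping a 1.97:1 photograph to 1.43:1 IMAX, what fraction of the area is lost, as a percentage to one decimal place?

27.4%

Going from 1.97:1 to 1.43:1 IMAX means cutting width while keeping height.
Fraction kept = (1.430)/(1.970) ≈ 72.59%, so 27.41% is lost.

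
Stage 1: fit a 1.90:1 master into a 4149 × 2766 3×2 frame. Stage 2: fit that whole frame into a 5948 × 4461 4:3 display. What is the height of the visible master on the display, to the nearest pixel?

3131 px

1.90:1 in 4149×2766: fills the width, so the master is 4149.00 × 2183.68.
Second fit — the 3×2 canvas into 5948×4461 spans the width: 5948.00 × 3965.33 (×1.4336 from 4149×2766).
The master scales with it: height 2183.68 × 1.4336 ≈ 3130.53.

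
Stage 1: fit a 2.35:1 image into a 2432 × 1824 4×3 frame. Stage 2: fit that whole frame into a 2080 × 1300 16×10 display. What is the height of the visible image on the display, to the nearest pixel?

2.35:1 in 2432×1824: fills the width, so the image is 2432.00 × 1034.89.
The 4×3 canvas is height-limited in 2080×1300, giving 1733.33 × 1300.00; scale factor 0.7127.
So the image's height is 1034.89 × 0.7127 ≈ 737.59.

738 px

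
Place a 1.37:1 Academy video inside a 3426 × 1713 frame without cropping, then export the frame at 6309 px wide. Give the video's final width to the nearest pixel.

4322 px

Fitted into 3426×1713, the video spans the height; its width is 1713 × 1.370 ≈ 2346.81 px.
Scaling 3426 → 6309 is ×1.8415, so the width becomes 2346.81 × 1.8415 ≈ 4321.66 px.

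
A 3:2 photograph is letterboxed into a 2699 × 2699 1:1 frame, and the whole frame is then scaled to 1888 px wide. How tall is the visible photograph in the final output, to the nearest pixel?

1259 px

Fitted into 2699×2699, the photograph spans the width; its height is 2699 × 2/3 ≈ 1799.33 px.
The frame scales by 1888/2699 = 0.6995; 1799.33 × 0.6995 ≈ 1258.67 px.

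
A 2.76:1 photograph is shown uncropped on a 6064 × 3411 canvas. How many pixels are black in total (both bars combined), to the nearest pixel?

Since 2.760 > 1.778, the photograph is width-limited.
The photograph is 6064 / 2.760 ≈ 2197.1014 px tall.
Black = 3411 − 2197.1014 = 1213.8986 px.
Bar area = 1213.8986 × 6064 ≈ 7361081 px.

7361081 pixels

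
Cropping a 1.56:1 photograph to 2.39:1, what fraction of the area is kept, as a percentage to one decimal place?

65.3%

The width stays; only height is cut (since 2.39:1 is wider than 1.56:1).
Area ratio = (1.560)/(2.390) = 65.27% retained.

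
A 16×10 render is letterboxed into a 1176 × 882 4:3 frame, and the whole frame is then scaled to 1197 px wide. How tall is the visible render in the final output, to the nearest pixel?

At 1176×882 the render is width-limited, so height = 1176 × 10/16 ≈ 735.00 px.
Scaling 1176 → 1197 is ×1.0179, so the height becomes 735.00 × 1.0179 ≈ 748.12 px.

748 px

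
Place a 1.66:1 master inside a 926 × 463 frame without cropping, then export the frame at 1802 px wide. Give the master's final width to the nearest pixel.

Fitted into 926×463, the master spans the height; its width is 463 × 1.660 ≈ 768.58 px.
Resizing to 1802 px wide multiplies everything by 1.9460: 768.58 → 1495.66 px.

1496 px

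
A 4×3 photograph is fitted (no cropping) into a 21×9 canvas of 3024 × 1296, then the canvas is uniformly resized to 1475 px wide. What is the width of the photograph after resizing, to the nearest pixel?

843 px

At 3024×1296 the photograph is height-limited, so width = 1296 × 4/3 ≈ 1728.00 px.
The frame scales by 1475/3024 = 0.4878; 1728.00 × 0.4878 ≈ 842.86 px.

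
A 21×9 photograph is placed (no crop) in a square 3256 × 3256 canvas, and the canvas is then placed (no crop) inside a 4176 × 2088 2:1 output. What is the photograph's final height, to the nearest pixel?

21×9 in 3256×3256: fills the width, so the photograph is 3256.00 × 1395.43.
Second fit — the square canvas into 4176×2088 spans the height: 2088.00 × 2088.00 (×0.6413 from 3256×3256).
The photograph scales with it: height 1395.43 × 0.6413 ≈ 894.86.

895 px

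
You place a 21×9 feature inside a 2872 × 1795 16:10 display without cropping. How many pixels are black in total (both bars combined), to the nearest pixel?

1620218 pixels

Since 2.333 > 1.600, the feature is width-limited.
Content height = 2872 × 9/21 ≈ 1230.8571 px.
Black = 1795 − 1230.8571 = 564.1429 px.
Bar area = 564.1429 × 2872 ≈ 1620218 px.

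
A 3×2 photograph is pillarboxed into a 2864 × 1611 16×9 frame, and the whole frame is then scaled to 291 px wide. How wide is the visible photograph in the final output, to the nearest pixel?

246 px

Fitted into 2864×1611, the photograph spans the height; its width is 1611 × 3/2 ≈ 2416.50 px.
Resizing to 291 px wide multiplies everything by 0.1016: 2416.50 → 245.53 px.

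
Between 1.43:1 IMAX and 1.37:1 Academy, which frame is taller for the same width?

1.37:1 Academy

1.43 and 1.37; 1.43 > 1.37. The smaller width-to-height ratio is the taller frame.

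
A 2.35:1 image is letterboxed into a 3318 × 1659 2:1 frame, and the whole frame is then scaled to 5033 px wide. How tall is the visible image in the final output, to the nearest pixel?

In the 3318×1659 frame the image fills the width: height = 3318 / 2.350 ≈ 1411.91 px.
The frame scales by 5033/3318 = 1.5169; 1411.91 × 1.5169 ≈ 2141.70 px.

2142 px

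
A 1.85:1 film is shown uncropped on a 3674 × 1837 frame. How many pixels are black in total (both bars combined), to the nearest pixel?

506185 pixels

Since 1.850 < 2.000, the film is height-limited.
Content width = 1837 × 1.850 ≈ 3398.4500 px.
Leftover width: 3674 − 3398.4500 = 275.5500 px.
That's 275.5500 × 1837 ≈ 506185 black pixels.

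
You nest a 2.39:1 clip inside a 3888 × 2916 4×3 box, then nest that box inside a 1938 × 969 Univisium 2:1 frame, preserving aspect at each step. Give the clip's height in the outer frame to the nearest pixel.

Inside the 3888×2916 canvas the clip is width-limited at 3888.00 × 1626.78.
The 4×3 canvas is height-limited in 1938×969, giving 1292.00 × 969.00; scale factor 0.3323.
So the clip's height is 1626.78 × 0.3323 ≈ 540.59.

541 px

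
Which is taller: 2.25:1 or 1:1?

1:1

2.25 and 1; 2.25 > 1. The smaller width-to-height ratio is the taller frame.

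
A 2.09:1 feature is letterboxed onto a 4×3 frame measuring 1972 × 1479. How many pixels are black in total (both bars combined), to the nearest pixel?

1055926 pixels

2.09:1 is wider than 4×3, so it spans the full width.
That makes the image 943.5407 px tall (1972 / 2.090).
Black = 1479 − 943.5407 = 535.4593 px.
That's 535.4593 × 1972 ≈ 1055926 black pixels.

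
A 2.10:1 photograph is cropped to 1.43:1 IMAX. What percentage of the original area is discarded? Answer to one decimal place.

31.9%

The height stays; only width is cut (since 1.43:1 IMAX is narrower than 2.10:1).
Area ratio = (1.430)/(2.100) = 68.10%; the remaining 31.90% is cropped out.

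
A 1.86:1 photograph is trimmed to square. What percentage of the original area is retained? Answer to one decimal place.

53.8%

Going from 1.86:1 to square means cutting width while keeping height.
Area ratio = (1.000)/(1.860) = 53.76% retained.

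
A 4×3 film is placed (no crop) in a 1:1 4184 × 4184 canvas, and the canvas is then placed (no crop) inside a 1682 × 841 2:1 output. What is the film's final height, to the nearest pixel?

First fit — 4×3 into 4184×4184 spans the width: 4184.00 × 3138.00.
1:1 in 1682×841: fills the height, so the intermediate becomes 841.00 × 841.00 — a scale of ×0.2010.
So the film's height is 3138.00 × 0.2010 ≈ 630.75.

631 px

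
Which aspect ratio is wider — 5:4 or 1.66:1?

1.66:1

5:4 = 1.25 and 1.66; 1.66 > 1.25.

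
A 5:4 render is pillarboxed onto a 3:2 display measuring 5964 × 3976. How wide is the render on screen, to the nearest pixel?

4970 px

Since 1.250 < 1.500, the render is height-limited.
That makes the image 4970.00 px wide (3976 × 5/4).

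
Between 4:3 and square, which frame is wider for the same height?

4:3

4:3 = 1.333 and square = 1; 1.333 > 1.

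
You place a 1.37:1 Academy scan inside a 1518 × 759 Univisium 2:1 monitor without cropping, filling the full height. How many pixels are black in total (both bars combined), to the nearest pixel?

362931 pixels

Content width = 759 × 1.370 ≈ 1039.8300 px.
Black = 1518 − 1039.8300 = 478.1700 px.
That's 478.1700 × 759 ≈ 362931 black pixels.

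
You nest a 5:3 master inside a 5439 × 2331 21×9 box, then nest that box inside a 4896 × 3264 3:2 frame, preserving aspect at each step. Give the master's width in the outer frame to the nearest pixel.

5:3 in 5439×2331: fills the height, so the master is 3885.00 × 2331.00.
21×9 in 4896×3264: fills the width, so the intermediate becomes 4896.00 × 2098.29 — a scale of ×0.9002.
So the master's width is 3885.00 × 0.9002 ≈ 3497.14.

3497 px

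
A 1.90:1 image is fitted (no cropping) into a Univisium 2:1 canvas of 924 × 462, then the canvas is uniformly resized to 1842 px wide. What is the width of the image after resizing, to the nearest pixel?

Fitted into 924×462, the image spans the height; its width is 462 × 1.900 ≈ 877.80 px.
The frame scales by 1842/924 = 1.9935; 877.80 × 1.9935 ≈ 1749.90 px.

1750 px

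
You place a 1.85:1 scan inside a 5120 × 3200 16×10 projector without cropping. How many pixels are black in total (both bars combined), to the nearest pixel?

2214054 pixels

1.85:1 (1.850) > 16×10 (1.600), so the scan fills the width.
The scan is 5120 / 1.850 ≈ 2767.5676 px tall.
Leftover height: 3200 − 2767.5676 = 432.4324 px.
That's 432.4324 × 5120 ≈ 2214054 black pixels.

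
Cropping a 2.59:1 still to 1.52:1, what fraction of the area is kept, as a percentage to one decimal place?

58.7%

1.52:1 is narrower than 2.59:1, so the crop keeps the full height and trims the width.
(1.520)/(2.590) ≈ 0.587 of the area survives.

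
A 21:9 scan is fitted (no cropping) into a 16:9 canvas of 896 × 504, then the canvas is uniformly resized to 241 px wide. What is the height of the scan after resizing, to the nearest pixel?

103 px

In the 896×504 frame the scan fills the width: height = 896 × 9/21 ≈ 384.00 px.
Resizing to 241 px wide multiplies everything by 0.2690: 384.00 → 103.29 px.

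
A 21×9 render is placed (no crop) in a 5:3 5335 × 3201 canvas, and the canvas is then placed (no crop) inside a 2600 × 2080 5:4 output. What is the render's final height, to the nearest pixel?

21×9 in 5335×3201: fills the width, so the render is 5335.00 × 2286.43.
Second fit — the 5:3 canvas into 2600×2080 spans the width: 2600.00 × 1560.00 (×0.4873 from 5335×3201).
Applying the same ×0.4873: 2286.43 → 1114.29.

1114 px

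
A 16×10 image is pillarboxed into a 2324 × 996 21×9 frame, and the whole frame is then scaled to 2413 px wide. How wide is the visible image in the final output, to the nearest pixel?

1655 px

In the 2324×996 frame the image fills the height: width = 996 × 16/10 ≈ 1593.60 px.
Resizing to 2413 px wide multiplies everything by 1.0383: 1593.60 → 1654.63 px.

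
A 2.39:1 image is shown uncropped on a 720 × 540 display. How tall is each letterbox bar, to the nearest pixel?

119 px

Since 2.390 > 1.333, the image is width-limited.
The image is 720 / 2.390 ≈ 301.26 px tall.
540 − 301.26 = 238.74 px of bars (119.37 each).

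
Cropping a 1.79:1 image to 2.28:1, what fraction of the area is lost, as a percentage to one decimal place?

21.5%

2.28:1 is wider than 1.79:1, so the crop keeps the full width and trims the height.
(1.790)/(2.280) ≈ 0.785 of the area survives, leaving 21.49% discarded.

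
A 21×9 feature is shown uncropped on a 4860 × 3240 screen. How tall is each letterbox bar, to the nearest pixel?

Since 2.333 > 1.500, the feature is width-limited.
The feature is 4860 × 9/21 ≈ 2082.86 px tall.
Leftover height: 3240 − 2082.86 = 1157.14 px → 578.57 each side.

579 px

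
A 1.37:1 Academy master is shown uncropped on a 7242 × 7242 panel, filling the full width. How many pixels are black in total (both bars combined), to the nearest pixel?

14164400 pixels

That makes the image 5286.1314 px tall (7242 / 1.370).
Black = 7242 − 5286.1314 = 1955.8686 px.
Across the 7242-px span: 1955.8686 × 7242 ≈ 14164400 px.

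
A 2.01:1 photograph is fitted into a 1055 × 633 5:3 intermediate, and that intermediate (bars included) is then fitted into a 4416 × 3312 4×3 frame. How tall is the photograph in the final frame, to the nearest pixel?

2197 px

2.01:1 in 1055×633: fills the width, so the photograph is 1055.00 × 524.88.
5:3 in 4416×3312: fills the width, so the intermediate becomes 4416.00 × 2649.60 — a scale of ×4.1858.
The photograph scales with it: height 524.88 × 4.1858 ≈ 2197.01.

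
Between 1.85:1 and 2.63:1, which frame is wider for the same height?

1.85 and 2.63; 2.63 > 1.85.

2.63:1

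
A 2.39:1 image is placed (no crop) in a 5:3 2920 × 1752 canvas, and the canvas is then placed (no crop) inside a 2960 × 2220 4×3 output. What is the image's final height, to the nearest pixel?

Inside the 2920×1752 canvas the image is width-limited at 2920.00 × 1221.76.
5:3 in 2960×2220: fills the width, so the intermediate becomes 2960.00 × 1776.00 — a scale of ×1.0137.
The image scales with it: height 1221.76 × 1.0137 ≈ 1238.49.

1238 px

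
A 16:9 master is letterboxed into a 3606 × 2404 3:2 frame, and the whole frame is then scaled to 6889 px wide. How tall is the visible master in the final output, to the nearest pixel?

At 3606×2404 the master is width-limited, so height = 3606 × 9/16 ≈ 2028.38 px.
The frame scales by 6889/3606 = 1.9104; 2028.38 × 1.9104 ≈ 3875.06 px.

3875 px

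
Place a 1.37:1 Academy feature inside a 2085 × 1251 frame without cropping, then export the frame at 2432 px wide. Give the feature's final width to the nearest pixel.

In the 2085×1251 frame the feature fills the height: width = 1251 × 1.370 ≈ 1713.87 px.
The frame scales by 2432/2085 = 1.1664; 1713.87 × 1.1664 ≈ 1999.10 px.

1999 px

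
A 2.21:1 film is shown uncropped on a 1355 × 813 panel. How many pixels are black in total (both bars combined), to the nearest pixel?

2.21:1 is wider than 5:3, so it spans the full width.
That makes the image 613.1222 px tall (1355 / 2.210).
Leftover height: 813 − 613.1222 = 199.8778 px.
Bar area = 199.8778 × 1355 ≈ 270834 px.

270834 pixels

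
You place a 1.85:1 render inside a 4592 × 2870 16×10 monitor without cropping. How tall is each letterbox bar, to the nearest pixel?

1.85:1 (1.850) > 16×10 (1.600), so the render fills the width.
That makes the image 2482.16 px tall (4592 / 1.850).
2870 − 2482.16 = 387.84 px of bars (193.92 each).

194 px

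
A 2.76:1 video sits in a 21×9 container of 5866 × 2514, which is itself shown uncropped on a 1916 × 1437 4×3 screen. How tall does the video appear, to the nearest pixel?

694 px

First fit — 2.76:1 into 5866×2514 spans the width: 5866.00 × 2125.36.
The 21×9 canvas is width-limited in 1916×1437, giving 1916.00 × 821.14; scale factor 0.3266.
The video scales with it: height 2125.36 × 0.3266 ≈ 694.20.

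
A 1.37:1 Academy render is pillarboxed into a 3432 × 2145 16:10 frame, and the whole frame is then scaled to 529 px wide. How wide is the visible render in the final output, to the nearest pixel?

In the 3432×2145 frame the render fills the height: width = 2145 × 1.370 ≈ 2938.65 px.
Resizing to 529 px wide multiplies everything by 0.1541: 2938.65 → 452.96 px.

453 px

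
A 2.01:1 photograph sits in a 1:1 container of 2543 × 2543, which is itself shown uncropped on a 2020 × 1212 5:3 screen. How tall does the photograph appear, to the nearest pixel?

603 px

First fit — 2.01:1 into 2543×2543 spans the width: 2543.00 × 1265.17.
The 1:1 canvas is height-limited in 2020×1212, giving 1212.00 × 1212.00; scale factor 0.4766.
Applying the same ×0.4766: 1265.17 → 602.99.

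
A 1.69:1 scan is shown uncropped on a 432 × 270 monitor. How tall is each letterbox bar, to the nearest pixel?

7 px

Since 1.690 > 1.600, the scan is width-limited.
That makes the image 255.62 px tall (432 / 1.690).
Black = 270 − 255.62 = 14.38 px, or 7.19 per bar.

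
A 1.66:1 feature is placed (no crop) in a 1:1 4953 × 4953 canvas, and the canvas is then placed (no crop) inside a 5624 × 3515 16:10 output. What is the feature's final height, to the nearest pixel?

2117 px

1.66:1 in 4953×4953: fills the width, so the feature is 4953.00 × 2983.73.
1:1 in 5624×3515: fills the height, so the intermediate becomes 3515.00 × 3515.00 — a scale of ×0.7097.
Applying the same ×0.7097: 2983.73 → 2117.47.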